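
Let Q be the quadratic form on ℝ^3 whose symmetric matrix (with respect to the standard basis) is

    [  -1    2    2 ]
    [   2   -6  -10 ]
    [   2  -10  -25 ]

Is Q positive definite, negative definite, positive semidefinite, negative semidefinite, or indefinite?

negative definite

Symmetric row and column elimination reduces A to a congruent diagonal form with pivots -1, -2, -3.
That gives 3 negative pivots.
Hence Q is negative definite.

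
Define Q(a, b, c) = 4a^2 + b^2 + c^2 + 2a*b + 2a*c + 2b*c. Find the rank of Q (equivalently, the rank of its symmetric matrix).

Write A = [[4, 1, 1], [1, 1, 1], [1, 1, 1]].
Applying the same elementary operations to the rows and columns of A produces a congruent diagonal matrix with entries 4, 3/4, 0.
So there are 2 positive, 1 zero pivots.
The rank is the number of nonzero pivots: 2.

2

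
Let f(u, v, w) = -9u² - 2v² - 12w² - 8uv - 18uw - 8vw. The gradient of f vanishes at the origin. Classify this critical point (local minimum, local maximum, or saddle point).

local maximum

The Hessian at the origin is H = [[-18, -8, -18], [-8, -4, -8], [-18, -8, -24]].
Applying the same elementary operations to the rows and columns of H produces a congruent diagonal matrix with entries -18, -4/9, -6.
So there are 3 negative pivots.
H is negative definite, so the origin is a strict local maximum.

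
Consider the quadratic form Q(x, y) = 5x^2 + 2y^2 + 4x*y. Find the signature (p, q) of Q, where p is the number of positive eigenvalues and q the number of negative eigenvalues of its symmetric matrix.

(2, 0)

The associated matrix is A = [[5, 2], [2, 2]].
Applying the same elementary operations to the rows and columns of A produces a congruent diagonal matrix with entries 5, 6/5.
That gives 2 positive pivots.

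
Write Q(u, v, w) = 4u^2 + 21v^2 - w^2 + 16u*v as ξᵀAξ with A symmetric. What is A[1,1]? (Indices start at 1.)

4

The coefficient of u^2 in Q is 4, and that is exactly A[1,1].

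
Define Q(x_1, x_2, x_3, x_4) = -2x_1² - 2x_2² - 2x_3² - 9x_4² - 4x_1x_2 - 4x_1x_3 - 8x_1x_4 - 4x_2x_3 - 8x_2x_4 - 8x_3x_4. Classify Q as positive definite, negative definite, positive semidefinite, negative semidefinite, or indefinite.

The associated matrix is A = [[-2, -2, -2, -4], [-2, -2, -2, -4], [-2, -2, -2, -4], [-4, -4, -4, -9]].
Row-reducing A symmetrically gives the diagonal entries -2, 0, 0, -1.
So there are 2 negative, 2 zero pivots.
Hence Q is negative semidefinite.

negative semidefinite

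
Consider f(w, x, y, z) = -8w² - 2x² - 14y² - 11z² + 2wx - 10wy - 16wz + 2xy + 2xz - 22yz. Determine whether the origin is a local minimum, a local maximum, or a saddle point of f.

The Hessian at the origin is H = [[-16, 2, -10, -16], [2, -4, 2, 2], [-10, 2, -28, -22], [-16, 2, -22, -22]].
Congruent diagonalization of H (simultaneous row and column reduction) yields pivots -16, -15/4, -108/5, 2/3.
So there are 1 positive, 3 negative pivots.
H is indefinite, so the origin is a saddle point.

saddle point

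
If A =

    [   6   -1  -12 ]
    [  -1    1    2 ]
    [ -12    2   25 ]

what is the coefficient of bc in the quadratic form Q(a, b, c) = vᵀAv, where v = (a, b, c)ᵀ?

4

The coefficient of bc is A[2,3] + A[3,2] = 2·2 = 4.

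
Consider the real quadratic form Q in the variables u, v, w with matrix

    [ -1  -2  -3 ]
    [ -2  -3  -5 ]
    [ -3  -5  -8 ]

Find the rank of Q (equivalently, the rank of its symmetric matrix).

2

Applying the same elementary operations to the rows and columns of A produces a congruent diagonal matrix with entries -1, 1, 0.
That gives 1 positive, 1 negative, 1 zero pivots.
The rank is the number of nonzero pivots: 2.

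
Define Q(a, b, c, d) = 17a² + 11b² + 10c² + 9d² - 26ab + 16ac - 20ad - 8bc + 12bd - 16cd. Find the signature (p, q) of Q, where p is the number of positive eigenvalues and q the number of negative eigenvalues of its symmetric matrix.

The symmetric matrix is A = [[17, -13, 8, -10], [-13, 11, -4, 6], [8, -4, 10, -8], [-10, 6, -8, 9]].
Row-reducing A symmetrically gives the diagonal entries 17, 18/17, 2, 5/9.
So there are 4 positive pivots.

(4, 0)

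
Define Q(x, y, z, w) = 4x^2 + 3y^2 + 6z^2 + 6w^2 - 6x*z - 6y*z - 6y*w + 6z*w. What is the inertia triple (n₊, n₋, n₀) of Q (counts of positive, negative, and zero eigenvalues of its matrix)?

(4, 0, 0)

The symmetric matrix is A = [[4, 0, -3, 0], [0, 3, -3, -3], [-3, -3, 6, 3], [0, -3, 3, 6]].
An LDLᵀ factorisation of A has diagonal entries 4, 3, 3/4, 3.
Counting signs: 4 positive.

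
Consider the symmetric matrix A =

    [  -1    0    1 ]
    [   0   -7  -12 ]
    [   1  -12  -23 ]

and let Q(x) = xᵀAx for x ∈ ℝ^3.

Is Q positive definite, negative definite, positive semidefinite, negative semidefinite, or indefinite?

Leading principal minors: Δ_1 = -1, Δ_2 = 7, Δ_3 = -10.
The signs alternate starting with Δ_1 < 0, so by Sylvester's criterion Q is negative definite.

negative definite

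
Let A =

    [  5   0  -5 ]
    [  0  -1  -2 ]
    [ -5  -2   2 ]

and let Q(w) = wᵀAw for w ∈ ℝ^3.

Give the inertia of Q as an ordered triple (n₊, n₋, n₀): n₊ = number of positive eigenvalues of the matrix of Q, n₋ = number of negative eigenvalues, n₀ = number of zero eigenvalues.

Applying the same elementary operations to the rows and columns of A produces a congruent diagonal matrix with entries 5, -1, 1.
So there are 2 positive, 1 negative pivots.

(2, 1, 0)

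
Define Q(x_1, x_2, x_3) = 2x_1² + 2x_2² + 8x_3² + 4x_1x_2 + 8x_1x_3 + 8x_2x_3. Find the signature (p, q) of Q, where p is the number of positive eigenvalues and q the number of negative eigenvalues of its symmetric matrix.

The symmetric matrix is A = [[2, 2, 4], [2, 2, 4], [4, 4, 8]].
Congruent diagonalization of A (simultaneous row and column reduction) yields pivots 2, 0, 0.
So there are 1 positive, 2 zero pivots.

(1, 0)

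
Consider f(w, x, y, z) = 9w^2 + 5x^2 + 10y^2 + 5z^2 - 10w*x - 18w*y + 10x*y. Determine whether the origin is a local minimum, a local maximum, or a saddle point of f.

The Hessian at the origin is H = [[18, -10, -18, 0], [-10, 10, 10, 0], [-18, 10, 20, 0], [0, 0, 0, 10]].
Congruent diagonalization of H (simultaneous row and column reduction) yields pivots 18, 40/9, 2, 10.
Counting signs: 4 positive.
H is positive definite, so the origin is a strict local minimum.

local minimum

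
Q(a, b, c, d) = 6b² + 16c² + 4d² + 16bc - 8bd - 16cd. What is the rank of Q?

The symmetric matrix is A = [[0, 0, 0, 0], [0, 6, 8, -4], [0, 8, 16, -8], [0, -4, -8, 4]].
Row-reducing A symmetrically gives the diagonal entries 0, 6, 16/3, 0.
That gives 2 positive, 2 zero pivots.
The rank is the number of nonzero pivots: 2.

2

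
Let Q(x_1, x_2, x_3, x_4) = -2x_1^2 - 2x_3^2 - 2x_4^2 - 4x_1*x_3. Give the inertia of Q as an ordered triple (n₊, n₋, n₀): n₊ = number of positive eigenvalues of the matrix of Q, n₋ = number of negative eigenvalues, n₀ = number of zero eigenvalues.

(0, 2, 2)

The symmetric matrix is A = [[-2, 0, -2, 0], [0, 0, 0, 0], [-2, 0, -2, 0], [0, 0, 0, -2]].
Congruent diagonalization of A (simultaneous row and column reduction) yields pivots -2, 0, 0, -2.
That gives 2 negative, 2 zero pivots.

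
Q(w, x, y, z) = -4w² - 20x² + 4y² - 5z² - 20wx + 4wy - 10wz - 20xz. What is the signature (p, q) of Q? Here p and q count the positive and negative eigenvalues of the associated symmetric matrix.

(1, 1)

The symmetric matrix is A = [[-4, -10, 2, -5], [-10, -20, 0, -10], [2, 0, 4, 0], [-5, -10, 0, -5]].
Symmetric row and column elimination reduces A to a congruent diagonal form with pivots -4, 5, 0, 0.
Counting signs: 1 positive, 1 negative, 2 zero.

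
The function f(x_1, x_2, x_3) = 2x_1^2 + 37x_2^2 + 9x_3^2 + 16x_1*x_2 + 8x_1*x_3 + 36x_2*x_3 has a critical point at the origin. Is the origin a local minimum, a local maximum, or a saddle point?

local minimum

The Hessian at the origin is H = [[4, 16, 8], [16, 74, 36], [8, 36, 18]].
Applying the same elementary operations to the rows and columns of H produces a congruent diagonal matrix with entries 4, 10, 2/5.
Counting signs: 3 positive.
H is positive definite, so the origin is a strict local minimum.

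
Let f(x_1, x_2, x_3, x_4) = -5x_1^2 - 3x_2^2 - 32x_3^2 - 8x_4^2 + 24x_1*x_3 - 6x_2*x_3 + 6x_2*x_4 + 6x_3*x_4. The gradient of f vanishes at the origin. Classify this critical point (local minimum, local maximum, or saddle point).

local maximum

The Hessian at the origin is H = [[-10, 0, 24, 0], [0, -6, -6, 6], [24, -6, -64, 6], [0, 6, 6, -16]].
Congruent diagonalization of H (simultaneous row and column reduction) yields pivots -10, -6, -2/5, -10.
Counting signs: 4 negative.
H is negative definite, so the origin is a strict local maximum.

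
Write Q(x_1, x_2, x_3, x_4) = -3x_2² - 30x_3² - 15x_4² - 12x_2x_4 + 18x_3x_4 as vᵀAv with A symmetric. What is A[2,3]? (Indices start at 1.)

The coefficient of x_2·x_3 in Q is 0. For a symmetric A this equals A[2,3] + A[3,2] = 2·A[2,3].
So A[2,3] = 0/2 = 0.

0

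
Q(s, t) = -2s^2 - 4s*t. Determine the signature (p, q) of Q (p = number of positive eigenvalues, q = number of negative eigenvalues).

(1, 1)

Write A = [[-2, -2], [-2, 0]].
An LDLᵀ factorisation of A has diagonal entries -2, 2.
So there are 1 positive, 1 negative pivots.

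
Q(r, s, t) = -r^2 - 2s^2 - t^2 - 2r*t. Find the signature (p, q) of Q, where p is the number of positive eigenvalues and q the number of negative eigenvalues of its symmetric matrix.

The symmetric matrix is A = [[-1, 0, -1], [0, -2, 0], [-1, 0, -1]].
Row-reducing A symmetrically gives the diagonal entries -1, -2, 0.
Counting signs: 2 negative, 1 zero.

(0, 2)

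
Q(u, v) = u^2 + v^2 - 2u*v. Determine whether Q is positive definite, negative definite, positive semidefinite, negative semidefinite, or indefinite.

Write A = [[1, -1], [-1, 1]].
Symmetric row and column elimination reduces A to a congruent diagonal form with pivots 1, 0.
So there are 1 positive, 1 zero pivots.
Hence Q is positive semidefinite.

positive semidefinite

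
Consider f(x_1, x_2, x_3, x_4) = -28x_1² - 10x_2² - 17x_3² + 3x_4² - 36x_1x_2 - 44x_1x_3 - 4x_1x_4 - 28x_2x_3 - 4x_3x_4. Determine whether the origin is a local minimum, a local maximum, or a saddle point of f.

saddle point

The Hessian at the origin is H = [[-56, -36, -44, -4], [-36, -20, -28, 0], [-44, -28, -34, -4], [-4, 0, -4, 6]].
An LDLᵀ factorisation of H has diagonal entries -56, 22/7, 6/11, 2.
So there are 3 positive, 1 negative pivots.
H is indefinite, so the origin is a saddle point.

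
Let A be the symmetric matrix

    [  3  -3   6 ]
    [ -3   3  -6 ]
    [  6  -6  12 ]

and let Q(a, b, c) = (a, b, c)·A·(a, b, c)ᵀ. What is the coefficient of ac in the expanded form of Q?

The coefficient of ac is A[1,3] + A[3,1] = 2·6 = 12.

12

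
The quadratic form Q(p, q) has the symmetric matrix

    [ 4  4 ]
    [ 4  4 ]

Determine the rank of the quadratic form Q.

Row-reducing A symmetrically gives the diagonal entries 4, 0.
That gives 1 positive, 1 zero pivots.
The rank is the number of nonzero pivots: 1.

1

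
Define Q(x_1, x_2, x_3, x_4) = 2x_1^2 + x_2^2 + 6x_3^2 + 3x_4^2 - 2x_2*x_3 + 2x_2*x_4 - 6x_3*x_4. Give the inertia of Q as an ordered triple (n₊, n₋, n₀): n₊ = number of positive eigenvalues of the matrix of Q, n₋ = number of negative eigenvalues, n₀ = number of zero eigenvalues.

(4, 0, 0)

Write A = [[2, 0, 0, 0], [0, 1, -1, 1], [0, -1, 6, -3], [0, 1, -3, 3]].
Symmetric row and column elimination reduces A to a congruent diagonal form with pivots 2, 1, 5, 6/5.
Counting signs: 4 positive.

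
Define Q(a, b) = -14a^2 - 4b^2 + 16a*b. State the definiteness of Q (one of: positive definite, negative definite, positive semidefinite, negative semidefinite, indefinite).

The symmetric matrix is A = [[-14, 8], [8, -4]].
Row-reducing A symmetrically gives the diagonal entries -14, 4/7.
Counting signs: 1 positive, 1 negative.
Hence Q is indefinite.

indefinite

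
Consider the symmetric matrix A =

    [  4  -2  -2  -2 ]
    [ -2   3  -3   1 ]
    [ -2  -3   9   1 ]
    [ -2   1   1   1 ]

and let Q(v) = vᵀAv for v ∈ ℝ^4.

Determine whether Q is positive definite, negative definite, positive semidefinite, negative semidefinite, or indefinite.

positive semidefinite

Symmetric row and column elimination reduces A to a congruent diagonal form with pivots 4, 2, 0, 0.
Counting signs: 2 positive, 2 zero.
Hence Q is positive semidefinite.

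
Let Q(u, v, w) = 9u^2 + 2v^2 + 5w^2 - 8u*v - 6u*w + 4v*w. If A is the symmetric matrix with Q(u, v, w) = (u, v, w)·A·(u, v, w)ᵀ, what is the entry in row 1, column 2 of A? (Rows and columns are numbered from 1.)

The coefficient of u·v in Q is -8. For a symmetric A this equals A[1,2] + A[2,1] = 2·A[1,2].
So A[1,2] = -8/2 = -4.

-4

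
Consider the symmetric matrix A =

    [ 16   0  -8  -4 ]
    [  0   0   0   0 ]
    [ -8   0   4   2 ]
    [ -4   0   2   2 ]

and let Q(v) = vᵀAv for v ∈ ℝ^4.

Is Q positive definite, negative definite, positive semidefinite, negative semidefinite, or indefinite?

positive semidefinite

Symmetric row and column elimination reduces A to a congruent diagonal form with pivots 16, 0, 0, 1.
So there are 2 positive, 2 zero pivots.
Hence Q is positive semidefinite.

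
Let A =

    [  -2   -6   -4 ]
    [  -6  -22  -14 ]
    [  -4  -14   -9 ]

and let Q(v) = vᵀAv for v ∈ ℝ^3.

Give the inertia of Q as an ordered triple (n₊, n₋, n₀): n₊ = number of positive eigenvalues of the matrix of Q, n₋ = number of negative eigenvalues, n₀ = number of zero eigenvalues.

Applying the same elementary operations to the rows and columns of A produces a congruent diagonal matrix with entries -2, -4, 0.
Counting signs: 2 negative, 1 zero.

(0, 2, 1)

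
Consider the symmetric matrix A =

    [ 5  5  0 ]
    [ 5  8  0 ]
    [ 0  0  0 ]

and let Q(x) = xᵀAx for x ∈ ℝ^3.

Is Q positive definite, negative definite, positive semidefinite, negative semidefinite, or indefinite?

Congruent diagonalization of A (simultaneous row and column reduction) yields pivots 5, 3, 0.
So there are 2 positive, 1 zero pivots.
Hence Q is positive semidefinite.

positive semidefinite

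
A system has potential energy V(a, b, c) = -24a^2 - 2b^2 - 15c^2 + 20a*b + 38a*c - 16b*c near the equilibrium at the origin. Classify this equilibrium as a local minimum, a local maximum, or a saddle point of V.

saddle point

The Hessian at the origin is H = [[-48, 20, 38], [20, -4, -16], [38, -16, -30]].
Row-reducing H symmetrically gives the diagonal entries -48, 13/3, 1/13.
That gives 2 positive, 1 negative pivots.
H is indefinite, so the origin is a saddle point.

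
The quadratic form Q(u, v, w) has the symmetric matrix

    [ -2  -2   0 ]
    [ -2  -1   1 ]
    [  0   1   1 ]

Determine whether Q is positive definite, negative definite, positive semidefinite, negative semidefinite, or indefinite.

Applying the same elementary operations to the rows and columns of A produces a congruent diagonal matrix with entries -2, 1, 0.
So there are 1 positive, 1 negative, 1 zero pivots.
Hence Q is indefinite.

indefinite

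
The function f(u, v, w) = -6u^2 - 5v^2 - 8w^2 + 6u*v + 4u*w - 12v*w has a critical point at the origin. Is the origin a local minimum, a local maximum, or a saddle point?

local maximum

The Hessian at the origin is H = [[-12, 6, 4], [6, -10, -12], [4, -12, -16]].
An LDLᵀ factorisation of H has diagonal entries -12, -7, -8/21.
Counting signs: 3 negative.
H is negative definite, so the origin is a strict local maximum.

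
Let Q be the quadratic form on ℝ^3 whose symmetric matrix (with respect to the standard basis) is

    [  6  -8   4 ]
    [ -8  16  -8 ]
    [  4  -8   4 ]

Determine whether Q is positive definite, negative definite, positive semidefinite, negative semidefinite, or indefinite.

Symmetric row and column elimination reduces A to a congruent diagonal form with pivots 6, 16/3, 0.
Counting signs: 2 positive, 1 zero.
Hence Q is positive semidefinite.

positive semidefinite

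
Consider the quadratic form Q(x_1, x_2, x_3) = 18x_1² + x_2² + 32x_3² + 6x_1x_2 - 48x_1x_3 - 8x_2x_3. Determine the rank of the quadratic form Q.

2

The symmetric matrix is A = [[18, 3, -24], [3, 1, -4], [-24, -4, 32]].
Symmetric row and column elimination reduces A to a congruent diagonal form with pivots 18, 1/2, 0.
So there are 2 positive, 1 zero pivots.
The rank is the number of nonzero pivots: 2.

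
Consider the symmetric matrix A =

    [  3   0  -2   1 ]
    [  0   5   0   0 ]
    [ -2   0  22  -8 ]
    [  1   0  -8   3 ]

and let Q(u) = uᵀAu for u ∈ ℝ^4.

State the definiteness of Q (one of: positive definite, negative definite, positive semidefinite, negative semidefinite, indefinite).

Row-reducing A symmetrically gives the diagonal entries 3, 5, 62/3, 2/31.
That gives 4 positive pivots.
Hence Q is positive definite.

positive definite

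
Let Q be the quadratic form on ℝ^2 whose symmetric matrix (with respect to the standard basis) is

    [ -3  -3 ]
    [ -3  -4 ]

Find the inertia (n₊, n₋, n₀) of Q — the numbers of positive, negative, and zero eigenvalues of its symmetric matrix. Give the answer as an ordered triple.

Applying the same elementary operations to the rows and columns of A produces a congruent diagonal matrix with entries -3, -1.
Counting signs: 2 negative.

(0, 2, 0)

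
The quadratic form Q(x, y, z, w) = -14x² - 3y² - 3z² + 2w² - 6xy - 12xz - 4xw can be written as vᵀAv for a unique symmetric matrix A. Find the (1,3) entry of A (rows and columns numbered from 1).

The coefficient of x·z in Q is -12. For a symmetric A this equals A[1,3] + A[3,1] = 2·A[1,3].
So A[1,3] = -12/2 = -6.

-6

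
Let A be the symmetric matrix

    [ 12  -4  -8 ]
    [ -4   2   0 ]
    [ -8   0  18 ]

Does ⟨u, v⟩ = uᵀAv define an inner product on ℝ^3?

Leading principal minors: Δ_1 = 12, Δ_2 = 8, Δ_3 = 16.
All leading principal minors are positive, so by Sylvester's criterion Q is positive definite.
⟨·,·⟩ is an inner product exactly when A is positive definite.

yes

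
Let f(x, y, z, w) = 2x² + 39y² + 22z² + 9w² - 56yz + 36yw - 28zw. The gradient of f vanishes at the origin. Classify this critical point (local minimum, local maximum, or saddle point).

The Hessian at the origin is H = [[4, 0, 0, 0], [0, 78, -56, 36], [0, -56, 44, -28], [0, 36, -28, 18]].
Congruent diagonalization of H (simultaneous row and column reduction) yields pivots 4, 78, 148/39, 6/37.
Counting signs: 4 positive.
H is positive definite, so the origin is a strict local minimum.

local minimum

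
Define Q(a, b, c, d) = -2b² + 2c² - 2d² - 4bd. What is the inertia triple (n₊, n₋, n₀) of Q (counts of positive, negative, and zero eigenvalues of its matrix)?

The symmetric matrix is A = [[0, 0, 0, 0], [0, -2, 0, -2], [0, 0, 2, 0], [0, -2, 0, -2]].
Congruent diagonalization of A (simultaneous row and column reduction) yields pivots 0, -2, 2, 0.
So there are 1 positive, 1 negative, 2 zero pivots.

(1, 1, 2)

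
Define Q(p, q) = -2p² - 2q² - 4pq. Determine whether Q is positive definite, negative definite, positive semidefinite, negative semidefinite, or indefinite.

negative semidefinite

Write A = [[-2, -2], [-2, -2]].
Applying the same elementary operations to the rows and columns of A produces a congruent diagonal matrix with entries -2, 0.
Counting signs: 1 negative, 1 zero.
Hence Q is negative semidefinite.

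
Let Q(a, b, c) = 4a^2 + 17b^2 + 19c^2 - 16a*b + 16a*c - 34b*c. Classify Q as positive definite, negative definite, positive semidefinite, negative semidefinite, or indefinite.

The symmetric matrix of Q is A = [[4, -8, 8], [-8, 17, -17], [8, -17, 19]].
Leading principal minors: Δ_1 = 4, Δ_2 = 4, Δ_3 = 8.
All leading principal minors are positive, so by Sylvester's criterion Q is positive definite.

positive definite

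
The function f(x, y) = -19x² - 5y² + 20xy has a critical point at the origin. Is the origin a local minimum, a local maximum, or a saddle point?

The Hessian at the origin is H = [[-38, 20], [20, -10]].
det H = -38·-10 − (20)² = -20 < 0, so H is indefinite.
Therefore the origin is a saddle point.

saddle point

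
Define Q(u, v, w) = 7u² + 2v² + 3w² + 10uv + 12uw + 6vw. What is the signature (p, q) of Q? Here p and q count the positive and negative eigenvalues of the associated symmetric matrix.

The symmetric matrix is A = [[7, 5, 6], [5, 2, 3], [6, 3, 3]].
Row-reducing A symmetrically gives the diagonal entries 7, -11/7, -12/11.
That gives 1 positive, 2 negative pivots.

(1, 2)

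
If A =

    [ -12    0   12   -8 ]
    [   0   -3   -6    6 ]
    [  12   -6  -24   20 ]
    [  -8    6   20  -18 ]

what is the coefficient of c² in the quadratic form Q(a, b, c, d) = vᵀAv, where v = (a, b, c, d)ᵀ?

-24

The coefficient of c² is the diagonal entry A[3,3] = -24.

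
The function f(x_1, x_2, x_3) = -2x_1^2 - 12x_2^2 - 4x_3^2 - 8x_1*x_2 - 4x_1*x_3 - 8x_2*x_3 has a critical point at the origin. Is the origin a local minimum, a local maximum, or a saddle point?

The Hessian at the origin is H = [[-4, -8, -4], [-8, -24, -8], [-4, -8, -8]].
Applying the same elementary operations to the rows and columns of H produces a congruent diagonal matrix with entries -4, -8, -4.
That gives 3 negative pivots.
H is negative definite, so the origin is a strict local maximum.

local maximum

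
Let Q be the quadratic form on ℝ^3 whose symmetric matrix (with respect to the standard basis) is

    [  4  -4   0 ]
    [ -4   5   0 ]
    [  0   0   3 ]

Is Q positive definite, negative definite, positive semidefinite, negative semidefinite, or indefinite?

Row-reducing A symmetrically gives the diagonal entries 4, 1, 3.
So there are 3 positive pivots.
Hence Q is positive definite.

positive definite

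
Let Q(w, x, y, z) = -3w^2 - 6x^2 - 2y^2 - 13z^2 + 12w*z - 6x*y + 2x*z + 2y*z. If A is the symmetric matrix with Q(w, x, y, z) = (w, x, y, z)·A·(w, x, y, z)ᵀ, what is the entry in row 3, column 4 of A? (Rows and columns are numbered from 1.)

1

The coefficient of y·z in Q is 2. For a symmetric A this equals A[3,4] + A[4,3] = 2·A[3,4].
So A[3,4] = 2/2 = 1.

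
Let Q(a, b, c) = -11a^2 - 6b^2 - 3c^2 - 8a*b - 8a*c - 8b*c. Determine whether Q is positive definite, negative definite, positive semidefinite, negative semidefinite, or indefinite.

negative definite

The symmetric matrix of Q is A = [[-11, -4, -4], [-4, -6, -4], [-4, -4, -3]].
Leading principal minors: Δ_1 = -11, Δ_2 = 50, Δ_3 = -6.
The signs alternate starting with Δ_1 < 0, so by Sylvester's criterion Q is negative definite.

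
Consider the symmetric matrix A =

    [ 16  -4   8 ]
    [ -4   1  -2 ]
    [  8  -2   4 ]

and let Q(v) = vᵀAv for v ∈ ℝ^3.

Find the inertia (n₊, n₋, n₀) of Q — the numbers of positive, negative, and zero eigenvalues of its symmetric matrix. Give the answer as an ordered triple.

Row-reducing A symmetrically gives the diagonal entries 16, 0, 0.
So there are 1 positive, 2 zero pivots.

(1, 0, 2)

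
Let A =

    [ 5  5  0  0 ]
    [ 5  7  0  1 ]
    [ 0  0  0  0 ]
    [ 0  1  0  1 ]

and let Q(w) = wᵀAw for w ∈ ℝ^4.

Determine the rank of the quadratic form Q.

3

Applying the same elementary operations to the rows and columns of A produces a congruent diagonal matrix with entries 5, 2, 0, 1/2.
Counting signs: 3 positive, 1 zero.
The rank is the number of nonzero pivots: 3.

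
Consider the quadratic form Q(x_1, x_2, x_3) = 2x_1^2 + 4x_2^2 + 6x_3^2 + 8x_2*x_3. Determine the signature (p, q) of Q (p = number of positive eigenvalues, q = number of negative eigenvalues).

(3, 0)

The associated matrix is A = [[2, 0, 0], [0, 4, 4], [0, 4, 6]].
Applying the same elementary operations to the rows and columns of A produces a congruent diagonal matrix with entries 2, 4, 2.
So there are 3 positive pivots.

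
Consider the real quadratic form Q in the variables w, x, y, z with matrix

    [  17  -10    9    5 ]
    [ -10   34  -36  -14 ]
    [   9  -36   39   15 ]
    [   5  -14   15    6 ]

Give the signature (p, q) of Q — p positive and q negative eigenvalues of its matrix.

Symmetric row and column elimination reduces A to a congruent diagonal form with pivots 17, 478/17, 168/239, 1/14.
Counting signs: 4 positive.

(4, 0)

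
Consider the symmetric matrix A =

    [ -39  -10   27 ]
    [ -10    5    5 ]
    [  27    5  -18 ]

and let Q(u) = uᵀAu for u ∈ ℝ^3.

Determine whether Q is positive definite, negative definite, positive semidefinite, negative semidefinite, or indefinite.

indefinite

An LDLᵀ factorisation of A has diagonal entries -39, 295/39, 12/59.
Counting signs: 2 positive, 1 negative.
Hence Q is indefinite.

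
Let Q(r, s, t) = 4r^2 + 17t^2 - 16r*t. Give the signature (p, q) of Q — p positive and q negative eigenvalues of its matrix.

The symmetric matrix is A = [[4, 0, -8], [0, 0, 0], [-8, 0, 17]].
Row-reducing A symmetrically gives the diagonal entries 4, 0, 1.
Counting signs: 2 positive, 1 zero.

(2, 0)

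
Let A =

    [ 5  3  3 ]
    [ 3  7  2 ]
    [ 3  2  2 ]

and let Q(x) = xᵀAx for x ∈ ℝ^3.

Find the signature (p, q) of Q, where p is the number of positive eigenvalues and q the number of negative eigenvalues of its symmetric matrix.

(3, 0)

Congruent diagonalization of A (simultaneous row and column reduction) yields pivots 5, 26/5, 5/26.
So there are 3 positive pivots.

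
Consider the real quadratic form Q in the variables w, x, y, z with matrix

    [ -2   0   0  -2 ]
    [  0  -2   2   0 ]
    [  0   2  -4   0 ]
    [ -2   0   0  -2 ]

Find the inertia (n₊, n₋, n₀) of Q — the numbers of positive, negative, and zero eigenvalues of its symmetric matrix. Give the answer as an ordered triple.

Row-reducing A symmetrically gives the diagonal entries -2, -2, -2, 0.
So there are 3 negative, 1 zero pivots.

(0, 3, 1)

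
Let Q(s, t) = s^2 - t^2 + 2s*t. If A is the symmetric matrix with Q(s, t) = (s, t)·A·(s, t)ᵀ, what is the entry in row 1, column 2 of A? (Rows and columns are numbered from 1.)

The coefficient of s·t in Q is 2. For a symmetric A this equals A[1,2] + A[2,1] = 2·A[1,2].
So A[1,2] = 2/2 = 1.

1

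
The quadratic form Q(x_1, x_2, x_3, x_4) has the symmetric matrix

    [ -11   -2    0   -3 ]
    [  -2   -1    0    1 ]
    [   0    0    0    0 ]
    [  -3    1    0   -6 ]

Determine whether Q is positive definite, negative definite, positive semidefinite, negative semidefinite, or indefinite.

Congruent diagonalization of A (simultaneous row and column reduction) yields pivots -11, -7/11, 0, -10/7.
That gives 3 negative, 1 zero pivots.
Hence Q is negative semidefinite.

negative semidefinite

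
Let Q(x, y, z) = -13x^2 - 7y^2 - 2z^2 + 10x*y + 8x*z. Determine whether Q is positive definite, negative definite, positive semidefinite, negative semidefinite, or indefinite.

negative definite

The symmetric matrix of Q is A = [[-13, 5, 4], [5, -7, 0], [4, 0, -2]].
Leading principal minors: Δ_1 = -13, Δ_2 = 66, Δ_3 = -20.
The signs alternate starting with Δ_1 < 0, so by Sylvester's criterion Q is negative definite.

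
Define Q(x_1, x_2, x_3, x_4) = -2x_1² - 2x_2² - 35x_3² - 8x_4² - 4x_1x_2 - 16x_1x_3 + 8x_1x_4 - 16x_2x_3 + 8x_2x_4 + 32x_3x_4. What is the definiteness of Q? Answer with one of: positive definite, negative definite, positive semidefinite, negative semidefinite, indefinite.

negative semidefinite

Write A = [[-2, -2, -8, 4], [-2, -2, -8, 4], [-8, -8, -35, 16], [4, 4, 16, -8]].
Congruent diagonalization of A (simultaneous row and column reduction) yields pivots -2, 0, -3, 0.
Counting signs: 2 negative, 2 zero.
Hence Q is negative semidefinite.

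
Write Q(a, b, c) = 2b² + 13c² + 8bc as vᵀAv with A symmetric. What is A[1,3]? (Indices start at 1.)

The coefficient of a·c in Q is 0. For a symmetric A this equals A[1,3] + A[3,1] = 2·A[1,3].
So A[1,3] = 0/2 = 0.

0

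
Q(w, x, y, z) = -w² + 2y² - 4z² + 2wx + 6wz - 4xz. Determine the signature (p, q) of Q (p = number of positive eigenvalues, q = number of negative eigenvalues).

(3, 1)

The symmetric matrix is A = [[-1, 1, 0, 3], [1, 0, 0, -2], [0, 0, 2, 0], [3, -2, 0, -4]].
Congruent diagonalization of A (simultaneous row and column reduction) yields pivots -1, 1, 2, 4.
So there are 3 positive, 1 negative pivots.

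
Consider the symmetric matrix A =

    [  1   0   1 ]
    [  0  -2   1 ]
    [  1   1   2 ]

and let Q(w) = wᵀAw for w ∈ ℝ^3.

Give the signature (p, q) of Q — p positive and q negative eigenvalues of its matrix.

Applying the same elementary operations to the rows and columns of A produces a congruent diagonal matrix with entries 1, -2, 3/2.
So there are 2 positive, 1 negative pivots.

(2, 1)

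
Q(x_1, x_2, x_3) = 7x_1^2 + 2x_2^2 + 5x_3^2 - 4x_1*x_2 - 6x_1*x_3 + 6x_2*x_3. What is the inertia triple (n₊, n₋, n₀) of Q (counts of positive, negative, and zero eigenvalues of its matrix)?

(3, 0, 0)

The associated matrix is A = [[7, -2, -3], [-2, 2, 3], [-3, 3, 5]].
Applying the same elementary operations to the rows and columns of A produces a congruent diagonal matrix with entries 7, 10/7, 1/2.
That gives 3 positive pivots.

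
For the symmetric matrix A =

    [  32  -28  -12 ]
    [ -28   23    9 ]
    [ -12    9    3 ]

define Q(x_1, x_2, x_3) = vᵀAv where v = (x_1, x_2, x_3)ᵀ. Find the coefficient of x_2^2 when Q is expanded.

23

The coefficient of x_2^2 is the diagonal entry A[2,2] = 23.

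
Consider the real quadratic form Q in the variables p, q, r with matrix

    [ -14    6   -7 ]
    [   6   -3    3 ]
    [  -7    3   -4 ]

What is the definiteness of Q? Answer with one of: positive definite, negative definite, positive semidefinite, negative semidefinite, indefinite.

Symmetric row and column elimination reduces A to a congruent diagonal form with pivots -14, -3/7, -1/2.
Counting signs: 3 negative.
Hence Q is negative definite.

negative definite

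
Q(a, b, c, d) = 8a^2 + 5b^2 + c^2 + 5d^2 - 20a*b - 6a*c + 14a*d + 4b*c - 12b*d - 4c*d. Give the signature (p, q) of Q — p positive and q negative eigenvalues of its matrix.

Write A = [[8, -10, -3, 7], [-10, 5, 2, -6], [-3, 2, 1, -2], [7, -6, -2, 5]].
Symmetric row and column elimination reduces A to a congruent diagonal form with pivots 8, -15/2, 17/60, -2/17.
So there are 2 positive, 2 negative pivots.

(2, 2)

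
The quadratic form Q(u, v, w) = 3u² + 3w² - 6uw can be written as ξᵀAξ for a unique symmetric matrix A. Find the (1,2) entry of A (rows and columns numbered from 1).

The coefficient of u·v in Q is 0. For a symmetric A this equals A[1,2] + A[2,1] = 2·A[1,2].
So A[1,2] = 0/2 = 0.

0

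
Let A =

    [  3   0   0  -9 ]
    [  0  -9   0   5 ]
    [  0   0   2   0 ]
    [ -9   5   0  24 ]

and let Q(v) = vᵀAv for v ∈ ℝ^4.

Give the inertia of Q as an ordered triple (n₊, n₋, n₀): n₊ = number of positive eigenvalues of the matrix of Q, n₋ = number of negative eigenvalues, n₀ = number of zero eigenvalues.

Row-reducing A symmetrically gives the diagonal entries 3, -9, 2, -2/9.
Counting signs: 2 positive, 2 negative.

(2, 2, 0)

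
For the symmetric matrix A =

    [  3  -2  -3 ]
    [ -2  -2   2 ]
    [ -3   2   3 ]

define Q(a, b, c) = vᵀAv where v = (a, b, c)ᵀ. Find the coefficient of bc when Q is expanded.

The coefficient of bc is A[2,3] + A[3,2] = 2·2 = 4.

4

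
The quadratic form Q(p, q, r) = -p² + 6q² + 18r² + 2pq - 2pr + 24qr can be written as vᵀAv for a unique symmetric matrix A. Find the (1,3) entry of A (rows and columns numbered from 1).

The coefficient of p·r in Q is -2. For a symmetric A this equals A[1,3] + A[3,1] = 2·A[1,3].
So A[1,3] = -2/2 = -1.

-1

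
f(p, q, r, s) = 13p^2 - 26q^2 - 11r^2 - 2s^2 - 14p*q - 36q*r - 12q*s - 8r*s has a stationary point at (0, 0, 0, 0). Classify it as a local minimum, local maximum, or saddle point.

saddle point

The Hessian at the origin is H = [[26, -14, 0, 0], [-14, -52, -36, -12], [0, -36, -22, -8], [0, -12, -8, -4]].
Row-reducing H symmetrically gives the diagonal entries 26, -774/13, -10/43, 4/5.
So there are 2 positive, 2 negative pivots.
H is indefinite, so the origin is a saddle point.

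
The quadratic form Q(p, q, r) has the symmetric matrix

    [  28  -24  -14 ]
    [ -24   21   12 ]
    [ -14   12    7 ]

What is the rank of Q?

2

Symmetric row and column elimination reduces A to a congruent diagonal form with pivots 28, 3/7, 0.
So there are 2 positive, 1 zero pivots.
The rank is the number of nonzero pivots: 2.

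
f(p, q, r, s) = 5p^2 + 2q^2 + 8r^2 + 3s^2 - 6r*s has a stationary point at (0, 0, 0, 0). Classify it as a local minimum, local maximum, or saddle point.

local minimum

The Hessian at the origin is H = [[10, 0, 0, 0], [0, 4, 0, 0], [0, 0, 16, -6], [0, 0, -6, 6]].
Row-reducing H symmetrically gives the diagonal entries 10, 4, 16, 15/4.
That gives 4 positive pivots.
H is positive definite, so the origin is a strict local minimum.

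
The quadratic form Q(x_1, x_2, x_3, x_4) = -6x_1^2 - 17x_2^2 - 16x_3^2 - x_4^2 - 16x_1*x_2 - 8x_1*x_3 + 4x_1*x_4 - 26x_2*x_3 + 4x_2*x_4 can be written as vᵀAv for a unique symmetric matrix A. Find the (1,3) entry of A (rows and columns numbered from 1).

The coefficient of x_1·x_3 in Q is -8. For a symmetric A this equals A[1,3] + A[3,1] = 2·A[1,3].
So A[1,3] = -8/2 = -4.

-4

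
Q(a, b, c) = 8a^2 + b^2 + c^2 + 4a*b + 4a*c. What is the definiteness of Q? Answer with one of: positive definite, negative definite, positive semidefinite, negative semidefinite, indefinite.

positive semidefinite

Write A = [[8, 2, 2], [2, 1, 0], [2, 0, 1]].
Congruent diagonalization of A (simultaneous row and column reduction) yields pivots 8, 1/2, 0.
So there are 2 positive, 1 zero pivots.
Hence Q is positive semidefinite.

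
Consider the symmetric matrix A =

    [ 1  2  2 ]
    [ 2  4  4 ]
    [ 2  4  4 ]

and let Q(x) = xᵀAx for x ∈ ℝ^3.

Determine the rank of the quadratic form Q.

1

Congruent diagonalization of A (simultaneous row and column reduction) yields pivots 1, 0, 0.
So there are 1 positive, 2 zero pivots.
The rank is the number of nonzero pivots: 1.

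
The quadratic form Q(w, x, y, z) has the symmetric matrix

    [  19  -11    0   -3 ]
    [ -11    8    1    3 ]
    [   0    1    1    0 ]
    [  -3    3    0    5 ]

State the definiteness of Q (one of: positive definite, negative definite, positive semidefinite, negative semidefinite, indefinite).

Leading principal minors: Δ_1 = 19, Δ_2 = 31, Δ_3 = 12, Δ_4 = 24.
All leading principal minors are positive, so by Sylvester's criterion Q is positive definite.

positive definite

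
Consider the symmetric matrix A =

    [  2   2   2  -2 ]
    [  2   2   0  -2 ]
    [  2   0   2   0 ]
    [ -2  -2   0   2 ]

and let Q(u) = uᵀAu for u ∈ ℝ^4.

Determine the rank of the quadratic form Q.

Row reduction of A gives 3 nonzero rows, so rank A = 3.

3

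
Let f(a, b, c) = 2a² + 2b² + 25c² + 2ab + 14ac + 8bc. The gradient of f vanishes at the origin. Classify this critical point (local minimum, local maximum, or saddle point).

The Hessian at the origin is H = [[4, 2, 14], [2, 4, 8], [14, 8, 50]].
Applying the same elementary operations to the rows and columns of H produces a congruent diagonal matrix with entries 4, 3, 2/3.
That gives 3 positive pivots.
H is positive definite, so the origin is a strict local minimum.

local minimum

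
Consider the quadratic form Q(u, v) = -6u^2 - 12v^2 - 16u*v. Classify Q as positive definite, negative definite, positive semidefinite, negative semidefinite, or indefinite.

The symmetric matrix is A = [[-6, -8], [-8, -12]].
An LDLᵀ factorisation of A has diagonal entries -6, -4/3.
Counting signs: 2 negative.
Hence Q is negative definite.

negative definite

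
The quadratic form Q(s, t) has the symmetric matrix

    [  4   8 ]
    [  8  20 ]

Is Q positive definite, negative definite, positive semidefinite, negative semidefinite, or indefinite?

For the 2×2 matrix [[4, 8], [8, 20]]: det = 4·20 − (8)² = 16, trace = 24.
det > 0 so both eigenvalues share the sign of the trace; trace = 24 > 0 ⇒ both positive.

positive definite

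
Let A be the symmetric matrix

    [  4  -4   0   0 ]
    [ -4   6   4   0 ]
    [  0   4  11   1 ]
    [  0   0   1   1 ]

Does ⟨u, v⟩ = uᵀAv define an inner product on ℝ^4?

yes

Leading principal minors: Δ_1 = 4, Δ_2 = 8, Δ_3 = 24, Δ_4 = 16.
All leading principal minors are positive, so by Sylvester's criterion Q is positive definite.
⟨·,·⟩ is an inner product exactly when A is positive definite.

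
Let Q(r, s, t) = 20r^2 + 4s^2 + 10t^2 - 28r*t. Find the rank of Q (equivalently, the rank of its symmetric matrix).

3

The symmetric matrix is A = [[20, 0, -14], [0, 4, 0], [-14, 0, 10]].
Symmetric row and column elimination reduces A to a congruent diagonal form with pivots 20, 4, 1/5.
That gives 3 positive pivots.
The rank is the number of nonzero pivots: 3.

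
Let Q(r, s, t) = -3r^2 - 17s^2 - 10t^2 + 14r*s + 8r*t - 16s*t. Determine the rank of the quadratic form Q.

3

The symmetric matrix is A = [[-3, 7, 4], [7, -17, -8], [4, -8, -10]].
Applying the same elementary operations to the rows and columns of A produces a congruent diagonal matrix with entries -3, -2/3, -2.
Counting signs: 3 negative.
The rank is the number of nonzero pivots: 3.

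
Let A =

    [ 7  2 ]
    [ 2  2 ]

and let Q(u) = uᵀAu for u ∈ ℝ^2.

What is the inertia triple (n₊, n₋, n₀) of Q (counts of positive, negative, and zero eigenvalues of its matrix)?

An LDLᵀ factorisation of A has diagonal entries 7, 10/7.
Counting signs: 2 positive.

(2, 0, 0)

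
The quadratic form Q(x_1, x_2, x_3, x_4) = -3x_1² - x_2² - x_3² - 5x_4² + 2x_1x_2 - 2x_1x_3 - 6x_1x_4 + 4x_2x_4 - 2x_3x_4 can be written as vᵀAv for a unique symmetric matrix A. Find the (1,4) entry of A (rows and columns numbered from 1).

The coefficient of x_1·x_4 in Q is -6. For a symmetric A this equals A[1,4] + A[4,1] = 2·A[1,4].
So A[1,4] = -6/2 = -3.

-3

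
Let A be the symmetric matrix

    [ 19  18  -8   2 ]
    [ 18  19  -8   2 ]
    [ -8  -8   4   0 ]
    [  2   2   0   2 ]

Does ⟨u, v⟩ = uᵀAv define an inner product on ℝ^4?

Applying the same elementary operations to the rows and columns of A produces a congruent diagonal matrix with entries 19, 37/19, 20/37, 2/5.
So there are 4 positive pivots.
Hence Q is positive definite.
⟨·,·⟩ is an inner product exactly when A is positive definite.

yes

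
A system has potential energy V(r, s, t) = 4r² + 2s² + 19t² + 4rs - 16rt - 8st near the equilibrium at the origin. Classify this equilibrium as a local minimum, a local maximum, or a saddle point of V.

The Hessian at the origin is H = [[8, 4, -16], [4, 4, -8], [-16, -8, 38]].
Row-reducing H symmetrically gives the diagonal entries 8, 2, 6.
Counting signs: 3 positive.
H is positive definite, so the origin is a strict local minimum.

local minimum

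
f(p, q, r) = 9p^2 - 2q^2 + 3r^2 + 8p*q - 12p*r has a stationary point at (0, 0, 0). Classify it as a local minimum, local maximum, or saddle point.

The Hessian at the origin is H = [[18, 8, -12], [8, -4, 0], [-12, 0, 6]].
Applying the same elementary operations to the rows and columns of H produces a congruent diagonal matrix with entries 18, -68/9, 30/17.
That gives 2 positive, 1 negative pivots.
H is indefinite, so the origin is a saddle point.

saddle point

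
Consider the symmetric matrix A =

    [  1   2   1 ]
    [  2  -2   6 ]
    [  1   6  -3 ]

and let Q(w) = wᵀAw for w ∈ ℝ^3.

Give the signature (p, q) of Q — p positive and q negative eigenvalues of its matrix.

(1, 2)

Symmetric row and column elimination reduces A to a congruent diagonal form with pivots 1, -6, -4/3.
So there are 1 positive, 2 negative pivots.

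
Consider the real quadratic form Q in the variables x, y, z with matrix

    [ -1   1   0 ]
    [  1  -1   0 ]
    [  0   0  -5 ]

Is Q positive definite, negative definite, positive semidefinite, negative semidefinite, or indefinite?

Symmetric row and column elimination reduces A to a congruent diagonal form with pivots -1, 0, -5.
Counting signs: 2 negative, 1 zero.
Hence Q is negative semidefinite.

negative semidefinite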